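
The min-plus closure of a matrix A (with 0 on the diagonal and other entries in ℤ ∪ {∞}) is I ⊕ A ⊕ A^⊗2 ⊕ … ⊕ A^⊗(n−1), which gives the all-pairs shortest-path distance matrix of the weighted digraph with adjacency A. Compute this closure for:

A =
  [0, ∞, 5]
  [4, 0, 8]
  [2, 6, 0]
Closure =
  [0, 11, 5]
  [4, 0, 8]
  [2, 6, 0]

This is the Floyd-Warshall all-pairs shortest-path computation. For each intermediate vertex k = 0, 1, …, 2, update dist[i][j] ← min(dist[i][j], dist[i][k] + dist[k][j]). The final matrix gives, for each (i, j), the minimum total weight of any directed path from i to j (possibly empty when i = j).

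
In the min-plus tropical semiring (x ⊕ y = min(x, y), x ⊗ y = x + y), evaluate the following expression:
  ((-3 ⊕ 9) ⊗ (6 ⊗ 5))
((-3 ⊕ 9) ⊗ (6 ⊗ 5)) = 8

Expand innermost to outermost. Recall ⊕ takes the minimum of its arguments and ⊗ takes their sum. Working out the expression ((-3 ⊕ 9) ⊗ (6 ⊗ 5)) gives 8.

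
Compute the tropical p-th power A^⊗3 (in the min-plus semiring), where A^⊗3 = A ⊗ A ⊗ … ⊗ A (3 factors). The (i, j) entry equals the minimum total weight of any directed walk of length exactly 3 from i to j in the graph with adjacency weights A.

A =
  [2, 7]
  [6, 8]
A^⊗3 =
  [6, 11]
  [10, 15]

Each entry (A^⊗3)_ij equals the minimum over all length-3 walks i = v_0 → v_1 → … → v_3 = j of Σ_t A[v_t][v_{t+1}]. For example, for (i, j) = (0, 1) we minimise over 4 possible intermediate vertex sequences; the minimum is 11, attained along the walk 0 → 0 → 0 → 1.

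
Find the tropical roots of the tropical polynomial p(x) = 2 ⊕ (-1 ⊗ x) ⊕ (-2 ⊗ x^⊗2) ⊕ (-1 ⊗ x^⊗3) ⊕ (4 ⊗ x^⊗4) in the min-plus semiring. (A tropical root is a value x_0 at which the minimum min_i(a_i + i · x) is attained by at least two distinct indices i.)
Roots: {-5, -1, 1, 3}

Each tropical root is a break point of the lower envelope of the lines y = a_i + i · x (there are 5 lines, with slopes 0, 1, ..., 4). Only the lines that attain the minimum somewhere contribute to roots; other lines are dominated. Here the surviving (envelope) indices are i = 4, i = 3, i = 2, i = 1, i = 0.
Intersections between consecutive envelope lines give the roots: for adjacent envelope indices i < j the intersection is x = (a_i − a_j) / (j − i). Reading off the sorted break points: {-5, -1, 1, 3}.
Verification: at each break x_0, at least two indices attain the minimum of min_i(a_i + i · x_0).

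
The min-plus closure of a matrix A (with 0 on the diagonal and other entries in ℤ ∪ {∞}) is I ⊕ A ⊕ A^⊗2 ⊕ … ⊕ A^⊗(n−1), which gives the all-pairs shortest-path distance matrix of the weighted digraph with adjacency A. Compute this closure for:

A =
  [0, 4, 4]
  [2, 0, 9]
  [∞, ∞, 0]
Closure =
  [0, 4, 4]
  [2, 0, 6]
  [∞, ∞, 0]

This is the Floyd-Warshall all-pairs shortest-path computation. For each intermediate vertex k = 0, 1, …, 2, update dist[i][j] ← min(dist[i][j], dist[i][k] + dist[k][j]). The final matrix gives, for each (i, j), the minimum total weight of any directed path from i to j (possibly empty when i = j).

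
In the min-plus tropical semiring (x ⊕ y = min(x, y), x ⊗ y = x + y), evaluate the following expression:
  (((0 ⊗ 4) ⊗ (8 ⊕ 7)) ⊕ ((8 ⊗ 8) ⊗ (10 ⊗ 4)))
(((0 ⊗ 4) ⊗ (8 ⊕ 7)) ⊕ ((8 ⊗ 8) ⊗ (10 ⊗ 4))) = 11

Expand innermost to outermost. Recall ⊕ takes the minimum of its arguments and ⊗ takes their sum. Working out the expression (((0 ⊗ 4) ⊗ (8 ⊕ 7)) ⊕ ((8 ⊗ 8) ⊗ (10 ⊗ 4))) gives 11.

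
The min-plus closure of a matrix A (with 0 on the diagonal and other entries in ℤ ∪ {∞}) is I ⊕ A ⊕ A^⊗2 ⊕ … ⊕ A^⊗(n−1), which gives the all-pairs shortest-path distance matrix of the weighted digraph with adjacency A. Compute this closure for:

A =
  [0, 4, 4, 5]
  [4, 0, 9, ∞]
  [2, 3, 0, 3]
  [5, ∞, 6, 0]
Closure =
  [0, 4, 4, 5]
  [4, 0, 8, 9]
  [2, 3, 0, 3]
  [5, 9, 6, 0]

This is the Floyd-Warshall all-pairs shortest-path computation. For each intermediate vertex k = 0, 1, …, 3, update dist[i][j] ← min(dist[i][j], dist[i][k] + dist[k][j]). The final matrix gives, for each (i, j), the minimum total weight of any directed path from i to j (possibly empty when i = j).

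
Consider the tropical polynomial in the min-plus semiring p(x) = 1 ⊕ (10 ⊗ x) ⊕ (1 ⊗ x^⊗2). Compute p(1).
p(1) = 1

A tropical monomial a ⊗ x^⊗i evaluates to a + i · x. Evaluating each term at x = 1:
  Term 0 contributes 1 + 0 · 1 = 1
  Term 1 contributes 10 + 1 · 1 = 11
  Term 2 contributes 1 + 2 · 1 = 3
p(1) = ⊕ of these = min[1, 11, 3] = 1.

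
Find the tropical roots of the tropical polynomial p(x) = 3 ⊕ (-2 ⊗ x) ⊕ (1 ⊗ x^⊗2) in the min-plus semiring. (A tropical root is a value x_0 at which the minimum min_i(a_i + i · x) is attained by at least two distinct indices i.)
Roots: {-3, 5}

Each tropical root is a break point of the lower envelope of the lines y = a_i + i · x (there are 3 lines, with slopes 0, 1, ..., 2). Only the lines that attain the minimum somewhere contribute to roots; other lines are dominated. Here the surviving (envelope) indices are i = 2, i = 1, i = 0.
Intersections between consecutive envelope lines give the roots: for adjacent envelope indices i < j the intersection is x = (a_i − a_j) / (j − i). Reading off the sorted break points: {-3, 5}.
Verification: at each break x_0, at least two indices attain the minimum of min_i(a_i + i · x_0).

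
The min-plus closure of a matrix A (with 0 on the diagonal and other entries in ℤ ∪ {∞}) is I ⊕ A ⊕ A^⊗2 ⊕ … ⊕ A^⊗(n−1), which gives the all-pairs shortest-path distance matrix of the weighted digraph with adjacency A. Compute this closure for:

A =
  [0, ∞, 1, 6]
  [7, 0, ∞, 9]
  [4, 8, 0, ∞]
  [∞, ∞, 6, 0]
Closure =
  [0, 9, 1, 6]
  [7, 0, 8, 9]
  [4, 8, 0, 10]
  [10, 14, 6, 0]

This is the Floyd-Warshall all-pairs shortest-path computation. For each intermediate vertex k = 0, 1, …, 3, update dist[i][j] ← min(dist[i][j], dist[i][k] + dist[k][j]). The final matrix gives, for each (i, j), the minimum total weight of any directed path from i to j (possibly empty when i = j).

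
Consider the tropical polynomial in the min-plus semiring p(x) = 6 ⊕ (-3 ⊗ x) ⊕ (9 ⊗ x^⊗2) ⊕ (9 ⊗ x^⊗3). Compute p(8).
p(8) = 5

A tropical monomial a ⊗ x^⊗i evaluates to a + i · x. Evaluating each term at x = 8:
  Term 0 contributes 6 + 0 · 8 = 6
  Term 1 contributes -3 + 1 · 8 = 5
  Term 2 contributes 9 + 2 · 8 = 25
  Term 3 contributes 9 + 3 · 8 = 33
p(8) = ⊕ of these = min[6, 5, 25, 33] = 5.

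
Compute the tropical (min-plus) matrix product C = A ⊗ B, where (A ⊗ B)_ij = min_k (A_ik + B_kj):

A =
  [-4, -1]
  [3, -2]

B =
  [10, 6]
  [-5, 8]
A ⊗ B =
  [-6, 2]
  [-7, 6]

Apply the min-plus product entry-by-entry:
  C[0][0] = min over k of (A[0][0] + B[0][0] = -4 + 10 = 6, A[0][1] + B[1][0] = -1 + -5 = -6) = -6 (attained at k = 1)
  C[0][1] = min over k of (A[0][0] + B[0][1] = -4 + 6 = 2, A[0][1] + B[1][1] = -1 + 8 = 7) = 2 (attained at k = 0)
  C[1][0] = min over k of (A[1][0] + B[0][0] = 3 + 10 = 13, A[1][1] + B[1][0] = -2 + -5 = -7) = -7 (attained at k = 1)
  C[1][1] = min over k of (A[1][0] + B[0][1] = 3 + 6 = 9, A[1][1] + B[1][1] = -2 + 8 = 6) = 6 (attained at k = 1)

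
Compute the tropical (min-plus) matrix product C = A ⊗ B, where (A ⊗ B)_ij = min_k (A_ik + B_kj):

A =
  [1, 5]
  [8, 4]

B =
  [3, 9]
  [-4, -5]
A ⊗ B =
  [1, 0]
  [0, -1]

Apply the min-plus product entry-by-entry:
  C[0][0] = min over k of (A[0][0] + B[0][0] = 1 + 3 = 4, A[0][1] + B[1][0] = 5 + -4 = 1) = 1 (attained at k = 1)
  C[0][1] = min over k of (A[0][0] + B[0][1] = 1 + 9 = 10, A[0][1] + B[1][1] = 5 + -5 = 0) = 0 (attained at k = 1)
  C[1][0] = min over k of (A[1][0] + B[0][0] = 8 + 3 = 11, A[1][1] + B[1][0] = 4 + -4 = 0) = 0 (attained at k = 1)
  C[1][1] = min over k of (A[1][0] + B[0][1] = 8 + 9 = 17, A[1][1] + B[1][1] = 4 + -5 = -1) = -1 (attained at k = 1)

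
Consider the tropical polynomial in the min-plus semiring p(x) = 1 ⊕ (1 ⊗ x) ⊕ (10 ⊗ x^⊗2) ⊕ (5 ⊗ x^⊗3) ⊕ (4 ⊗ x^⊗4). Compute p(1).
p(1) = 1

A tropical monomial a ⊗ x^⊗i evaluates to a + i · x. Evaluating each term at x = 1:
  Term 0 contributes 1 + 0 · 1 = 1
  Term 1 contributes 1 + 1 · 1 = 2
  Term 2 contributes 10 + 2 · 1 = 12
  Term 3 contributes 5 + 3 · 1 = 8
  Term 4 contributes 4 + 4 · 1 = 8
p(1) = ⊕ of these = min[1, 2, 12, 8, 8] = 1.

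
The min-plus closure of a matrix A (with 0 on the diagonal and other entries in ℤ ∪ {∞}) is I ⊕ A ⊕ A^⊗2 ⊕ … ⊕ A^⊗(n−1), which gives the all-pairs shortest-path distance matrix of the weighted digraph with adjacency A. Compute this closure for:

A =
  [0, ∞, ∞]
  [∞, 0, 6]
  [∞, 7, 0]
Closure =
  [0, ∞, ∞]
  [∞, 0, 6]
  [∞, 7, 0]

This is the Floyd-Warshall all-pairs shortest-path computation. For each intermediate vertex k = 0, 1, …, 2, update dist[i][j] ← min(dist[i][j], dist[i][k] + dist[k][j]). The final matrix gives, for each (i, j), the minimum total weight of any directed path from i to j (possibly empty when i = j).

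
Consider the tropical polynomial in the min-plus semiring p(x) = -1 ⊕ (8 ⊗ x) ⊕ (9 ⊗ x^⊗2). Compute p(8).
p(8) = -1

A tropical monomial a ⊗ x^⊗i evaluates to a + i · x. Evaluating each term at x = 8:
  Term 0 contributes -1 + 0 · 8 = -1
  Term 1 contributes 8 + 1 · 8 = 16
  Term 2 contributes 9 + 2 · 8 = 25
p(8) = ⊕ of these = min[-1, 16, 25] = -1.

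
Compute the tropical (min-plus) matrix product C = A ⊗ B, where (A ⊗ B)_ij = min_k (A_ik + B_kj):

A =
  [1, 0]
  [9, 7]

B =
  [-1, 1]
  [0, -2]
A ⊗ B =
  [0, -2]
  [7, 5]

Apply the min-plus product entry-by-entry:
  C[0][0] = min over k of (A[0][0] + B[0][0] = 1 + -1 = 0, A[0][1] + B[1][0] = 0 + 0 = 0) = 0 (attained at k = 0)
  C[0][1] = min over k of (A[0][0] + B[0][1] = 1 + 1 = 2, A[0][1] + B[1][1] = 0 + -2 = -2) = -2 (attained at k = 1)
  C[1][0] = min over k of (A[1][0] + B[0][0] = 9 + -1 = 8, A[1][1] + B[1][0] = 7 + 0 = 7) = 7 (attained at k = 1)
  C[1][1] = min over k of (A[1][0] + B[0][1] = 9 + 1 = 10, A[1][1] + B[1][1] = 7 + -2 = 5) = 5 (attained at k = 1)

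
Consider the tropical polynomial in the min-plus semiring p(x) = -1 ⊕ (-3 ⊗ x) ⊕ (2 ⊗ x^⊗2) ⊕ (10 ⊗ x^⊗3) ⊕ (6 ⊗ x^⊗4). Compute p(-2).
p(-2) = -5

A tropical monomial a ⊗ x^⊗i evaluates to a + i · x. Evaluating each term at x = -2:
  Term 0 contributes -1 + 0 · -2 = -1
  Term 1 contributes -3 + 1 · -2 = -5
  Term 2 contributes 2 + 2 · -2 = -2
  Term 3 contributes 10 + 3 · -2 = 4
  Term 4 contributes 6 + 4 · -2 = -2
p(-2) = ⊕ of these = min[-1, -5, -2, 4, -2] = -5.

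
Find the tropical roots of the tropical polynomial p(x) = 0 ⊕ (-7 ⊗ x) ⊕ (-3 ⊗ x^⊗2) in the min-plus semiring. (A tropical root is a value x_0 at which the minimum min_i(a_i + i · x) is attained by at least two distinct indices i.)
Roots: {-4, 7}

Each tropical root is a break point of the lower envelope of the lines y = a_i + i · x (there are 3 lines, with slopes 0, 1, ..., 2). Only the lines that attain the minimum somewhere contribute to roots; other lines are dominated. Here the surviving (envelope) indices are i = 2, i = 1, i = 0.
Intersections between consecutive envelope lines give the roots: for adjacent envelope indices i < j the intersection is x = (a_i − a_j) / (j − i). Reading off the sorted break points: {-4, 7}.
Verification: at each break x_0, at least two indices attain the minimum of min_i(a_i + i · x_0).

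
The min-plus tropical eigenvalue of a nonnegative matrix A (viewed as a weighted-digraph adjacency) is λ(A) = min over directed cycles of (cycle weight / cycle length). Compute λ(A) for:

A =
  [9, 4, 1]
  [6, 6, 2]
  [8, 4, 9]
λ(A) = 3

Enumerate directed cycles and compute their means (weight / length). Sample:
  cycle 0 → 0: weight = 9, length = 1, mean = 9/1 ≈ 9.000
  cycle 1 → 1: weight = 6, length = 1, mean = 6/1 ≈ 6.000
  cycle 2 → 2: weight = 9, length = 1, mean = 9/1 ≈ 9.000
  cycle 0 → 1 → 0: weight = 10, length = 2, mean = 10/2 ≈ 5.000
  cycle 0 → 2 → 0: weight = 9, length = 2, mean = 9/2 ≈ 4.500
  cycle 1 → 0 → 1: weight = 10, length = 2, mean = 10/2 ≈ 5.000
Minimum mean = 3.000, attained e.g. along the cycle 1 → 2 → 1 with weight 6 and length 2. So λ(A) = 6/2 = 3.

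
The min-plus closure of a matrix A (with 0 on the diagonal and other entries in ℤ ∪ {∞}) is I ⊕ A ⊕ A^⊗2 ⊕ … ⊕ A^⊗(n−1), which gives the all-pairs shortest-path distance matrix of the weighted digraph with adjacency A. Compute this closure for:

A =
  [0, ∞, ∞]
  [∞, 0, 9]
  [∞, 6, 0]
Closure =
  [0, ∞, ∞]
  [∞, 0, 9]
  [∞, 6, 0]

This is the Floyd-Warshall all-pairs shortest-path computation. For each intermediate vertex k = 0, 1, …, 2, update dist[i][j] ← min(dist[i][j], dist[i][k] + dist[k][j]). The final matrix gives, for each (i, j), the minimum total weight of any directed path from i to j (possibly empty when i = j).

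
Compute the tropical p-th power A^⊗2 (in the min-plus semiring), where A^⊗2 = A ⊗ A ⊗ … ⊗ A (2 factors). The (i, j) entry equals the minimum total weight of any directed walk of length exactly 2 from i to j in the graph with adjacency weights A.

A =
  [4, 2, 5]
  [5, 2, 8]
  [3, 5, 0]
A^⊗2 =
  [7, 4, 5]
  [7, 4, 8]
  [3, 5, 0]

Each entry (A^⊗2)_ij equals the minimum over all length-2 walks i = v_0 → v_1 → … → v_2 = j of Σ_t A[v_t][v_{t+1}]. For example, for (i, j) = (0, 2) we minimise over 3 possible intermediate vertex sequences; the minimum is 5, attained along the walk 0 → 2 → 2.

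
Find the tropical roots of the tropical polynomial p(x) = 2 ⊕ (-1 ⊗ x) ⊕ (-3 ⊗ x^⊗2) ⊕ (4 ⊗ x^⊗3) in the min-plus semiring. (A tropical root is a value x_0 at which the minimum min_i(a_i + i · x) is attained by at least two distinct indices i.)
Roots: {-7, 2, 3}

Each tropical root is a break point of the lower envelope of the lines y = a_i + i · x (there are 4 lines, with slopes 0, 1, ..., 3). Only the lines that attain the minimum somewhere contribute to roots; other lines are dominated. Here the surviving (envelope) indices are i = 3, i = 2, i = 1, i = 0.
Intersections between consecutive envelope lines give the roots: for adjacent envelope indices i < j the intersection is x = (a_i − a_j) / (j − i). Reading off the sorted break points: {-7, 2, 3}.
Verification: at each break x_0, at least two indices attain the minimum of min_i(a_i + i · x_0).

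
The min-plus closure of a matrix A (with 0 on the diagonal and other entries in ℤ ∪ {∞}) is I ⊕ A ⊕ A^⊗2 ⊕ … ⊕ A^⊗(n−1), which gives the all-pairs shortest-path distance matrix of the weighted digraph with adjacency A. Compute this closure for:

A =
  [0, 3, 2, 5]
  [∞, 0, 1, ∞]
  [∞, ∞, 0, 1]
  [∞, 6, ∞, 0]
Closure =
  [0, 3, 2, 3]
  [∞, 0, 1, 2]
  [∞, 7, 0, 1]
  [∞, 6, 7, 0]

This is the Floyd-Warshall all-pairs shortest-path computation. For each intermediate vertex k = 0, 1, …, 3, update dist[i][j] ← min(dist[i][j], dist[i][k] + dist[k][j]). The final matrix gives, for each (i, j), the minimum total weight of any directed path from i to j (possibly empty when i = j).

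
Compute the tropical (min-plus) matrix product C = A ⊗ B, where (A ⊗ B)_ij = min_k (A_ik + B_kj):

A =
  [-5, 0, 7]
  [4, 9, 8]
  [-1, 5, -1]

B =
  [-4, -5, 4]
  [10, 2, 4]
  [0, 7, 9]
A ⊗ B =
  [-9, -10, -1]
  [0, -1, 8]
  [-5, -6, 3]

Apply the min-plus product entry-by-entry:
  C[0][0] = min over k of (A[0][0] + B[0][0] = -5 + -4 = -9, A[0][1] + B[1][0] = 0 + 10 = 10, A[0][2] + B[2][0] = 7 + 0 = 7) = -9 (attained at k = 0)
  C[0][1] = min over k of (A[0][0] + B[0][1] = -5 + -5 = -10, A[0][1] + B[1][1] = 0 + 2 = 2, A[0][2] + B[2][1] = 7 + 7 = 14) = -10 (attained at k = 0)
  C[0][2] = min over k of (A[0][0] + B[0][2] = -5 + 4 = -1, A[0][1] + B[1][2] = 0 + 4 = 4, A[0][2] + B[2][2] = 7 + 9 = 16) = -1 (attained at k = 0)
  C[1][0] = min over k of (A[1][0] + B[0][0] = 4 + -4 = 0, A[1][1] + B[1][0] = 9 + 10 = 19, A[1][2] + B[2][0] = 8 + 0 = 8) = 0 (attained at k = 0)
  C[1][1] = min over k of (A[1][0] + B[0][1] = 4 + -5 = -1, A[1][1] + B[1][1] = 9 + 2 = 11, A[1][2] + B[2][1] = 8 + 7 = 15) = -1 (attained at k = 0)
  C[1][2] = min over k of (A[1][0] + B[0][2] = 4 + 4 = 8, A[1][1] + B[1][2] = 9 + 4 = 13, A[1][2] + B[2][2] = 8 + 9 = 17) = 8 (attained at k = 0)
  C[2][0] = min over k of (A[2][0] + B[0][0] = -1 + -4 = -5, A[2][1] + B[1][0] = 5 + 10 = 15, A[2][2] + B[2][0] = -1 + 0 = -1) = -5 (attained at k = 0)
  C[2][1] = min over k of (A[2][0] + B[0][1] = -1 + -5 = -6, A[2][1] + B[1][1] = 5 + 2 = 7, A[2][2] + B[2][1] = -1 + 7 = 6) = -6 (attained at k = 0)
  C[2][2] = min over k of (A[2][0] + B[0][2] = -1 + 4 = 3, A[2][1] + B[1][2] = 5 + 4 = 9, A[2][2] + B[2][2] = -1 + 9 = 8) = 3 (attained at k = 0)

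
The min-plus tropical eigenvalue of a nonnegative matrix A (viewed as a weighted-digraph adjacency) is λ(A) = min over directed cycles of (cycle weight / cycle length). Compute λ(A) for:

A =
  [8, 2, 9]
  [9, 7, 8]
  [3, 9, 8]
λ(A) = 13/3

Enumerate directed cycles and compute their means (weight / length). Sample:
  cycle 0 → 0: weight = 8, length = 1, mean = 8/1 ≈ 8.000
  cycle 1 → 1: weight = 7, length = 1, mean = 7/1 ≈ 7.000
  cycle 2 → 2: weight = 8, length = 1, mean = 8/1 ≈ 8.000
  cycle 0 → 1 → 0: weight = 11, length = 2, mean = 11/2 ≈ 5.500
  cycle 0 → 2 → 0: weight = 12, length = 2, mean = 12/2 ≈ 6.000
  cycle 1 → 0 → 1: weight = 11, length = 2, mean = 11/2 ≈ 5.500
Minimum mean = 4.333, attained e.g. along the cycle 0 → 1 → 2 → 0 with weight 13 and length 3. So λ(A) = 13/3 = 13/3.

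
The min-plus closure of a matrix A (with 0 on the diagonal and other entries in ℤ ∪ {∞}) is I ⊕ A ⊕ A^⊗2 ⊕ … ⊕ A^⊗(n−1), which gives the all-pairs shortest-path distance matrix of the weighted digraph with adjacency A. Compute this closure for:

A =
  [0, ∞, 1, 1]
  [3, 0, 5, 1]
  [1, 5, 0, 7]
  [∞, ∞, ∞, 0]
Closure =
  [0, 6, 1, 1]
  [3, 0, 4, 1]
  [1, 5, 0, 2]
  [∞, ∞, ∞, 0]

This is the Floyd-Warshall all-pairs shortest-path computation. For each intermediate vertex k = 0, 1, …, 3, update dist[i][j] ← min(dist[i][j], dist[i][k] + dist[k][j]). The final matrix gives, for each (i, j), the minimum total weight of any directed path from i to j (possibly empty when i = j).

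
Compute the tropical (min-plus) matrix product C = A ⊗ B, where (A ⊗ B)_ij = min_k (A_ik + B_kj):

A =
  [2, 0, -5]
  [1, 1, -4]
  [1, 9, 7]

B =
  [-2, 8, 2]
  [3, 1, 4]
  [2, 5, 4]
A ⊗ B =
  [-3, 0, -1]
  [-2, 1, 0]
  [-1, 9, 3]

Apply the min-plus product entry-by-entry:
  C[0][0] = min over k of (A[0][0] + B[0][0] = 2 + -2 = 0, A[0][1] + B[1][0] = 0 + 3 = 3, A[0][2] + B[2][0] = -5 + 2 = -3) = -3 (attained at k = 2)
  C[0][1] = min over k of (A[0][0] + B[0][1] = 2 + 8 = 10, A[0][1] + B[1][1] = 0 + 1 = 1, A[0][2] + B[2][1] = -5 + 5 = 0) = 0 (attained at k = 2)
  C[0][2] = min over k of (A[0][0] + B[0][2] = 2 + 2 = 4, A[0][1] + B[1][2] = 0 + 4 = 4, A[0][2] + B[2][2] = -5 + 4 = -1) = -1 (attained at k = 2)
  C[1][0] = min over k of (A[1][0] + B[0][0] = 1 + -2 = -1, A[1][1] + B[1][0] = 1 + 3 = 4, A[1][2] + B[2][0] = -4 + 2 = -2) = -2 (attained at k = 2)
  C[1][1] = min over k of (A[1][0] + B[0][1] = 1 + 8 = 9, A[1][1] + B[1][1] = 1 + 1 = 2, A[1][2] + B[2][1] = -4 + 5 = 1) = 1 (attained at k = 2)
  C[1][2] = min over k of (A[1][0] + B[0][2] = 1 + 2 = 3, A[1][1] + B[1][2] = 1 + 4 = 5, A[1][2] + B[2][2] = -4 + 4 = 0) = 0 (attained at k = 2)
  C[2][0] = min over k of (A[2][0] + B[0][0] = 1 + -2 = -1, A[2][1] + B[1][0] = 9 + 3 = 12, A[2][2] + B[2][0] = 7 + 2 = 9) = -1 (attained at k = 0)
  C[2][1] = min over k of (A[2][0] + B[0][1] = 1 + 8 = 9, A[2][1] + B[1][1] = 9 + 1 = 10, A[2][2] + B[2][1] = 7 + 5 = 12) = 9 (attained at k = 0)
  C[2][2] = min over k of (A[2][0] + B[0][2] = 1 + 2 = 3, A[2][1] + B[1][2] = 9 + 4 = 13, A[2][2] + B[2][2] = 7 + 4 = 11) = 3 (attained at k = 0)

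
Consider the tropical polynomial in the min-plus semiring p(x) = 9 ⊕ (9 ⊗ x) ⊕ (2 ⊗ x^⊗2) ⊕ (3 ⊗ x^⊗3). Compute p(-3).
p(-3) = -6

A tropical monomial a ⊗ x^⊗i evaluates to a + i · x. Evaluating each term at x = -3:
  Term 0 contributes 9 + 0 · -3 = 9
  Term 1 contributes 9 + 1 · -3 = 6
  Term 2 contributes 2 + 2 · -3 = -4
  Term 3 contributes 3 + 3 · -3 = -6
p(-3) = ⊕ of these = min[9, 6, -4, -6] = -6.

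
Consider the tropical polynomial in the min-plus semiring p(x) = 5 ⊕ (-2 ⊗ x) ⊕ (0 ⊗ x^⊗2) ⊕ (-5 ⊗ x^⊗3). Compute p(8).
p(8) = 5

A tropical monomial a ⊗ x^⊗i evaluates to a + i · x. Evaluating each term at x = 8:
  Term 0 contributes 5 + 0 · 8 = 5
  Term 1 contributes -2 + 1 · 8 = 6
  Term 2 contributes 0 + 2 · 8 = 16
  Term 3 contributes -5 + 3 · 8 = 19
p(8) = ⊕ of these = min[5, 6, 16, 19] = 5.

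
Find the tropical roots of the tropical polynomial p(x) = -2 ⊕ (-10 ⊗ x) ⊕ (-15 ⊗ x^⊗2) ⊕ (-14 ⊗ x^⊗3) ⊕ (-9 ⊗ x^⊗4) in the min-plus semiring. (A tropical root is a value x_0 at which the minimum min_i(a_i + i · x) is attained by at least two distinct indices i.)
Roots: {-5, -1, 5, 8}

Each tropical root is a break point of the lower envelope of the lines y = a_i + i · x (there are 5 lines, with slopes 0, 1, ..., 4). Only the lines that attain the minimum somewhere contribute to roots; other lines are dominated. Here the surviving (envelope) indices are i = 4, i = 3, i = 2, i = 1, i = 0.
Intersections between consecutive envelope lines give the roots: for adjacent envelope indices i < j the intersection is x = (a_i − a_j) / (j − i). Reading off the sorted break points: {-5, -1, 5, 8}.
Verification: at each break x_0, at least two indices attain the minimum of min_i(a_i + i · x_0).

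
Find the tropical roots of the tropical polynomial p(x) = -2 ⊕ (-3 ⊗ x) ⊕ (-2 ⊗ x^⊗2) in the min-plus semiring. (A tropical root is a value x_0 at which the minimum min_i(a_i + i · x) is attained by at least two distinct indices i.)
Roots: {-1, 1}

Each tropical root is a break point of the lower envelope of the lines y = a_i + i · x (there are 3 lines, with slopes 0, 1, ..., 2). Only the lines that attain the minimum somewhere contribute to roots; other lines are dominated. Here the surviving (envelope) indices are i = 2, i = 1, i = 0.
Intersections between consecutive envelope lines give the roots: for adjacent envelope indices i < j the intersection is x = (a_i − a_j) / (j − i). Reading off the sorted break points: {-1, 1}.
Verification: at each break x_0, at least two indices attain the minimum of min_i(a_i + i · x_0).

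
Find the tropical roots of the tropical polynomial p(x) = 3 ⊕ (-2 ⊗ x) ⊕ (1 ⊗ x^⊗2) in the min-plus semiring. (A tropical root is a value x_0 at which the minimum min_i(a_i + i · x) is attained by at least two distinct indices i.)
Roots: {-3, 5}

Each tropical root is a break point of the lower envelope of the lines y = a_i + i · x (there are 3 lines, with slopes 0, 1, ..., 2). Only the lines that attain the minimum somewhere contribute to roots; other lines are dominated. Here the surviving (envelope) indices are i = 2, i = 1, i = 0.
Intersections between consecutive envelope lines give the roots: for adjacent envelope indices i < j the intersection is x = (a_i − a_j) / (j − i). Reading off the sorted break points: {-3, 5}.
Verification: at each break x_0, at least two indices attain the minimum of min_i(a_i + i · x_0).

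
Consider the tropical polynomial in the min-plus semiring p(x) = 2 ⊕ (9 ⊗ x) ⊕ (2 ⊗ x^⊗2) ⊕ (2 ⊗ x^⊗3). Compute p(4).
p(4) = 2

A tropical monomial a ⊗ x^⊗i evaluates to a + i · x. Evaluating each term at x = 4:
  Term 0 contributes 2 + 0 · 4 = 2
  Term 1 contributes 9 + 1 · 4 = 13
  Term 2 contributes 2 + 2 · 4 = 10
  Term 3 contributes 2 + 3 · 4 = 14
p(4) = ⊕ of these = min[2, 13, 10, 14] = 2.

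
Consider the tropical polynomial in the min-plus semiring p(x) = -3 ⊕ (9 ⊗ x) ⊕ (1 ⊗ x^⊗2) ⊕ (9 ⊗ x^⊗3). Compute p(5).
p(5) = -3

A tropical monomial a ⊗ x^⊗i evaluates to a + i · x. Evaluating each term at x = 5:
  Term 0 contributes -3 + 0 · 5 = -3
  Term 1 contributes 9 + 1 · 5 = 14
  Term 2 contributes 1 + 2 · 5 = 11
  Term 3 contributes 9 + 3 · 5 = 24
p(5) = ⊕ of these = min[-3, 14, 11, 24] = -3.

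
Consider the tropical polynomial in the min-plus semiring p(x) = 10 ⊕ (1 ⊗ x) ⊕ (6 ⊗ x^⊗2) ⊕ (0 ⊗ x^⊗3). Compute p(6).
p(6) = 7

A tropical monomial a ⊗ x^⊗i evaluates to a + i · x. Evaluating each term at x = 6:
  Term 0 contributes 10 + 0 · 6 = 10
  Term 1 contributes 1 + 1 · 6 = 7
  Term 2 contributes 6 + 2 · 6 = 18
  Term 3 contributes 0 + 3 · 6 = 18
p(6) = ⊕ of these = min[10, 7, 18, 18] = 7.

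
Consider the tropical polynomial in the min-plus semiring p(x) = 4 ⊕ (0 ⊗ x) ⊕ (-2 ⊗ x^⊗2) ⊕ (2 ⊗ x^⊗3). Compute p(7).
p(7) = 4

A tropical monomial a ⊗ x^⊗i evaluates to a + i · x. Evaluating each term at x = 7:
  Term 0 contributes 4 + 0 · 7 = 4
  Term 1 contributes 0 + 1 · 7 = 7
  Term 2 contributes -2 + 2 · 7 = 12
  Term 3 contributes 2 + 3 · 7 = 23
p(7) = ⊕ of these = min[4, 7, 12, 23] = 4.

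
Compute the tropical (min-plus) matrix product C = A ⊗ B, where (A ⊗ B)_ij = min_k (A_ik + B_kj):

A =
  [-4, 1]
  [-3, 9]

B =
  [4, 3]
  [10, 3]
A ⊗ B =
  [0, -1]
  [1, 0]

Apply the min-plus product entry-by-entry:
  C[0][0] = min over k of (A[0][0] + B[0][0] = -4 + 4 = 0, A[0][1] + B[1][0] = 1 + 10 = 11) = 0 (attained at k = 0)
  C[0][1] = min over k of (A[0][0] + B[0][1] = -4 + 3 = -1, A[0][1] + B[1][1] = 1 + 3 = 4) = -1 (attained at k = 0)
  C[1][0] = min over k of (A[1][0] + B[0][0] = -3 + 4 = 1, A[1][1] + B[1][0] = 9 + 10 = 19) = 1 (attained at k = 0)
  C[1][1] = min over k of (A[1][0] + B[0][1] = -3 + 3 = 0, A[1][1] + B[1][1] = 9 + 3 = 12) = 0 (attained at k = 0)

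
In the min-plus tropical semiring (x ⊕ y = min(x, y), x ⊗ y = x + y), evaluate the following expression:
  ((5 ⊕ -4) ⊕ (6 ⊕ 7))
((5 ⊕ -4) ⊕ (6 ⊕ 7)) = -4

Expand innermost to outermost. Recall ⊕ takes the minimum of its arguments and ⊗ takes their sum. Working out the expression ((5 ⊕ -4) ⊕ (6 ⊕ 7)) gives -4.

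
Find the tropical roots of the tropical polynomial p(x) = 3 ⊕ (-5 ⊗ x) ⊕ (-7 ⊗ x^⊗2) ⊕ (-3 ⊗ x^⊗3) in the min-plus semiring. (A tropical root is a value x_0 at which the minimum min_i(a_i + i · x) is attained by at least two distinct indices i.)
Roots: {-4, 2, 8}

Each tropical root is a break point of the lower envelope of the lines y = a_i + i · x (there are 4 lines, with slopes 0, 1, ..., 3). Only the lines that attain the minimum somewhere contribute to roots; other lines are dominated. Here the surviving (envelope) indices are i = 3, i = 2, i = 1, i = 0.
Intersections between consecutive envelope lines give the roots: for adjacent envelope indices i < j the intersection is x = (a_i − a_j) / (j − i). Reading off the sorted break points: {-4, 2, 8}.
Verification: at each break x_0, at least two indices attain the minimum of min_i(a_i + i · x_0).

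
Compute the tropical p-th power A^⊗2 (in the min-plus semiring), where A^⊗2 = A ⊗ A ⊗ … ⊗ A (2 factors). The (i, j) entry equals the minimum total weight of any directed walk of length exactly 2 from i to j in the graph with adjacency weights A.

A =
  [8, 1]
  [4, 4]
A^⊗2 =
  [5, 5]
  [8, 5]

Each entry (A^⊗2)_ij equals the minimum over all length-2 walks i = v_0 → v_1 → … → v_2 = j of Σ_t A[v_t][v_{t+1}]. For example, for (i, j) = (0, 1) we minimise over 2 possible intermediate vertex sequences; the minimum is 5, attained along the walk 0 → 1 → 1.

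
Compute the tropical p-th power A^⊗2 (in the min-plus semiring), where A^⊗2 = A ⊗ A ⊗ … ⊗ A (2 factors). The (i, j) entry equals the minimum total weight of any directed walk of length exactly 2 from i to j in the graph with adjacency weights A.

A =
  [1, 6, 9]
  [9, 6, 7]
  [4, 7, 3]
A^⊗2 =
  [2, 7, 10]
  [10, 12, 10]
  [5, 10, 6]

Each entry (A^⊗2)_ij equals the minimum over all length-2 walks i = v_0 → v_1 → … → v_2 = j of Σ_t A[v_t][v_{t+1}]. For example, for (i, j) = (0, 2) we minimise over 3 possible intermediate vertex sequences; the minimum is 10, attained along the walk 0 → 0 → 2.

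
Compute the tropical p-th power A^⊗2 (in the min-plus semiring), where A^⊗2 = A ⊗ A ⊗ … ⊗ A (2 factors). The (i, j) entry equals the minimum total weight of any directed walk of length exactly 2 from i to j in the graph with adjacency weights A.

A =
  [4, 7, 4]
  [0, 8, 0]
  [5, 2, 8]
A^⊗2 =
  [7, 6, 7]
  [4, 2, 4]
  [2, 10, 2]

Each entry (A^⊗2)_ij equals the minimum over all length-2 walks i = v_0 → v_1 → … → v_2 = j of Σ_t A[v_t][v_{t+1}]. For example, for (i, j) = (0, 2) we minimise over 3 possible intermediate vertex sequences; the minimum is 7, attained along the walk 0 → 1 → 2.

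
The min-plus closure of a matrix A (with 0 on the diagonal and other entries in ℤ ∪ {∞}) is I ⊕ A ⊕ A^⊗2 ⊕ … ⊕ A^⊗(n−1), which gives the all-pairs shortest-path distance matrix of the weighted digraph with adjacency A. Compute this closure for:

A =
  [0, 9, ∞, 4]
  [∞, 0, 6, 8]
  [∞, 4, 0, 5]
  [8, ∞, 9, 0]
Closure =
  [0, 9, 13, 4]
  [16, 0, 6, 8]
  [13, 4, 0, 5]
  [8, 13, 9, 0]

This is the Floyd-Warshall all-pairs shortest-path computation. For each intermediate vertex k = 0, 1, …, 3, update dist[i][j] ← min(dist[i][j], dist[i][k] + dist[k][j]). The final matrix gives, for each (i, j), the minimum total weight of any directed path from i to j (possibly empty when i = j).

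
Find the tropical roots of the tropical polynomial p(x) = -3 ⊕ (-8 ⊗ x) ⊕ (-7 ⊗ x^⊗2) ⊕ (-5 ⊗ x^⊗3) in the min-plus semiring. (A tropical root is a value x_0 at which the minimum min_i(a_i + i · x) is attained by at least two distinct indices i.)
Roots: {-2, -1, 5}

Each tropical root is a break point of the lower envelope of the lines y = a_i + i · x (there are 4 lines, with slopes 0, 1, ..., 3). Only the lines that attain the minimum somewhere contribute to roots; other lines are dominated. Here the surviving (envelope) indices are i = 3, i = 2, i = 1, i = 0.
Intersections between consecutive envelope lines give the roots: for adjacent envelope indices i < j the intersection is x = (a_i − a_j) / (j − i). Reading off the sorted break points: {-2, -1, 5}.
Verification: at each break x_0, at least two indices attain the minimum of min_i(a_i + i · x_0).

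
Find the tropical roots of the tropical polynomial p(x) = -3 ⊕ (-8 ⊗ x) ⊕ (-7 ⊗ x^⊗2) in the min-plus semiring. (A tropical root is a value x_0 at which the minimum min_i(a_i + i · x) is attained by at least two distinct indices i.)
Roots: {-1, 5}

Each tropical root is a break point of the lower envelope of the lines y = a_i + i · x (there are 3 lines, with slopes 0, 1, ..., 2). Only the lines that attain the minimum somewhere contribute to roots; other lines are dominated. Here the surviving (envelope) indices are i = 2, i = 1, i = 0.
Intersections between consecutive envelope lines give the roots: for adjacent envelope indices i < j the intersection is x = (a_i − a_j) / (j − i). Reading off the sorted break points: {-1, 5}.
Verification: at each break x_0, at least two indices attain the minimum of min_i(a_i + i · x_0).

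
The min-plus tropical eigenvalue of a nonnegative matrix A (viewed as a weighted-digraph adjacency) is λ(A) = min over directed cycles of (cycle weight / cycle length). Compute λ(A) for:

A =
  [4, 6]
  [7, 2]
λ(A) = 2

Enumerate directed cycles and compute their means (weight / length). Sample:
  cycle 0 → 0: weight = 4, length = 1, mean = 4/1 ≈ 4.000
  cycle 1 → 1: weight = 2, length = 1, mean = 2/1 ≈ 2.000
  cycle 0 → 1 → 0: weight = 13, length = 2, mean = 13/2 ≈ 6.500
  cycle 1 → 0 → 1: weight = 13, length = 2, mean = 13/2 ≈ 6.500
Minimum mean = 2.000, attained e.g. along the cycle 1 → 1 with weight 2 and length 1. So λ(A) = 2/1 = 2.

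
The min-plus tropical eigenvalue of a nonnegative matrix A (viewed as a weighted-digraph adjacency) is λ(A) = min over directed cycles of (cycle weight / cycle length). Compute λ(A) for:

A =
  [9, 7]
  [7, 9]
λ(A) = 7

Enumerate directed cycles and compute their means (weight / length). Sample:
  cycle 0 → 0: weight = 9, length = 1, mean = 9/1 ≈ 9.000
  cycle 1 → 1: weight = 9, length = 1, mean = 9/1 ≈ 9.000
  cycle 0 → 1 → 0: weight = 14, length = 2, mean = 14/2 ≈ 7.000
  cycle 1 → 0 → 1: weight = 14, length = 2, mean = 14/2 ≈ 7.000
Minimum mean = 7.000, attained e.g. along the cycle 0 → 1 → 0 with weight 14 and length 2. So λ(A) = 14/2 = 7.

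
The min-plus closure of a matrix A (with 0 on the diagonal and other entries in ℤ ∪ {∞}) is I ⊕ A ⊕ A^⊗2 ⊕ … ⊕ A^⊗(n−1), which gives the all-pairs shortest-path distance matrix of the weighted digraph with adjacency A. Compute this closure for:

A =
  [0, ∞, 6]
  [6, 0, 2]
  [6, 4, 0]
Closure =
  [0, 10, 6]
  [6, 0, 2]
  [6, 4, 0]

This is the Floyd-Warshall all-pairs shortest-path computation. For each intermediate vertex k = 0, 1, …, 2, update dist[i][j] ← min(dist[i][j], dist[i][k] + dist[k][j]). The final matrix gives, for each (i, j), the minimum total weight of any directed path from i to j (possibly empty when i = j).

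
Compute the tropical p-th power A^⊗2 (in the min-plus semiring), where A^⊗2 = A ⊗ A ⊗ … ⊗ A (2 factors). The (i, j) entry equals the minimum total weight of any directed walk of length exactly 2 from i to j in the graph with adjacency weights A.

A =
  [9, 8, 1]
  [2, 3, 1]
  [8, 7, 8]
A^⊗2 =
  [9, 8, 9]
  [5, 6, 3]
  [9, 10, 8]

Each entry (A^⊗2)_ij equals the minimum over all length-2 walks i = v_0 → v_1 → … → v_2 = j of Σ_t A[v_t][v_{t+1}]. For example, for (i, j) = (0, 2) we minimise over 3 possible intermediate vertex sequences; the minimum is 9, attained along the walk 0 → 1 → 2.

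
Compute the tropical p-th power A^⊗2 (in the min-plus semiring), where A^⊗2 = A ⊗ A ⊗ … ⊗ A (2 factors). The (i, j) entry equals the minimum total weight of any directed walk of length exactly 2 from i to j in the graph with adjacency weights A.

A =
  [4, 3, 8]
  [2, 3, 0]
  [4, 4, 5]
A^⊗2 =
  [5, 6, 3]
  [4, 4, 3]
  [6, 7, 4]

Each entry (A^⊗2)_ij equals the minimum over all length-2 walks i = v_0 → v_1 → … → v_2 = j of Σ_t A[v_t][v_{t+1}]. For example, for (i, j) = (0, 2) we minimise over 3 possible intermediate vertex sequences; the minimum is 3, attained along the walk 0 → 1 → 2.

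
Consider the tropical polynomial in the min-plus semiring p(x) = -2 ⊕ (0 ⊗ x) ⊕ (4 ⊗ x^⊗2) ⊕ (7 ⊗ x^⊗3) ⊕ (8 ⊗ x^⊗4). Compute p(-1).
p(-1) = -2

A tropical monomial a ⊗ x^⊗i evaluates to a + i · x. Evaluating each term at x = -1:
  Term 0 contributes -2 + 0 · -1 = -2
  Term 1 contributes 0 + 1 · -1 = -1
  Term 2 contributes 4 + 2 · -1 = 2
  Term 3 contributes 7 + 3 · -1 = 4
  Term 4 contributes 8 + 4 · -1 = 4
p(-1) = ⊕ of these = min[-2, -1, 2, 4, 4] = -2.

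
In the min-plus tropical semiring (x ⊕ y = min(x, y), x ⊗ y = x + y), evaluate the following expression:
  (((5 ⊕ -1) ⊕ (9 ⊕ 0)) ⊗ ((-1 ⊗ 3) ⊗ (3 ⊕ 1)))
(((5 ⊕ -1) ⊕ (9 ⊕ 0)) ⊗ ((-1 ⊗ 3) ⊗ (3 ⊕ 1))) = 2

Expand innermost to outermost. Recall ⊕ takes the minimum of its arguments and ⊗ takes their sum. Working out the expression (((5 ⊕ -1) ⊕ (9 ⊕ 0)) ⊗ ((-1 ⊗ 3) ⊗ (3 ⊕ 1))) gives 2.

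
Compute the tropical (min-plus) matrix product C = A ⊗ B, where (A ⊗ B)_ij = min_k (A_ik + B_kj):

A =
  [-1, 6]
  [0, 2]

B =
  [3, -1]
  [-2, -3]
A ⊗ B =
  [2, -2]
  [0, -1]

Apply the min-plus product entry-by-entry:
  C[0][0] = min over k of (A[0][0] + B[0][0] = -1 + 3 = 2, A[0][1] + B[1][0] = 6 + -2 = 4) = 2 (attained at k = 0)
  C[0][1] = min over k of (A[0][0] + B[0][1] = -1 + -1 = -2, A[0][1] + B[1][1] = 6 + -3 = 3) = -2 (attained at k = 0)
  C[1][0] = min over k of (A[1][0] + B[0][0] = 0 + 3 = 3, A[1][1] + B[1][0] = 2 + -2 = 0) = 0 (attained at k = 1)
  C[1][1] = min over k of (A[1][0] + B[0][1] = 0 + -1 = -1, A[1][1] + B[1][1] = 2 + -3 = -1) = -1 (attained at k = 0)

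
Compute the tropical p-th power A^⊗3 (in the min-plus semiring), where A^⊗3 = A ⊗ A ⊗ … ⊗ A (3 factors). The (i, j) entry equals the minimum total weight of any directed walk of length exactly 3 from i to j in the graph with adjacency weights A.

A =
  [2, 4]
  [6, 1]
A^⊗3 =
  [6, 6]
  [8, 3]

Each entry (A^⊗3)_ij equals the minimum over all length-3 walks i = v_0 → v_1 → … → v_3 = j of Σ_t A[v_t][v_{t+1}]. For example, for (i, j) = (0, 1) we minimise over 4 possible intermediate vertex sequences; the minimum is 6, attained along the walk 0 → 1 → 1 → 1.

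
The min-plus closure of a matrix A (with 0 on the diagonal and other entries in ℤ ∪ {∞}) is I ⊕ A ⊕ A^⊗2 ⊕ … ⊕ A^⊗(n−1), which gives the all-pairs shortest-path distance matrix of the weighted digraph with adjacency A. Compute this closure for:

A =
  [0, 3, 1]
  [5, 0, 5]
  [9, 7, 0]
Closure =
  [0, 3, 1]
  [5, 0, 5]
  [9, 7, 0]

This is the Floyd-Warshall all-pairs shortest-path computation. For each intermediate vertex k = 0, 1, …, 2, update dist[i][j] ← min(dist[i][j], dist[i][k] + dist[k][j]). The final matrix gives, for each (i, j), the minimum total weight of any directed path from i to j (possibly empty when i = j).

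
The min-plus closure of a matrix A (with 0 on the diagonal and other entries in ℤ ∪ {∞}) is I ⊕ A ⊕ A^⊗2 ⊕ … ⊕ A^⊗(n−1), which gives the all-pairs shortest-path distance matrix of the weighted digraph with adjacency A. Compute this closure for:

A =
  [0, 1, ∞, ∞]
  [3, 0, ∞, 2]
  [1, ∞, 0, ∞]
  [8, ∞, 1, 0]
Closure =
  [0, 1, 4, 3]
  [3, 0, 3, 2]
  [1, 2, 0, 4]
  [2, 3, 1, 0]

This is the Floyd-Warshall all-pairs shortest-path computation. For each intermediate vertex k = 0, 1, …, 3, update dist[i][j] ← min(dist[i][j], dist[i][k] + dist[k][j]). The final matrix gives, for each (i, j), the minimum total weight of any directed path from i to j (possibly empty when i = j).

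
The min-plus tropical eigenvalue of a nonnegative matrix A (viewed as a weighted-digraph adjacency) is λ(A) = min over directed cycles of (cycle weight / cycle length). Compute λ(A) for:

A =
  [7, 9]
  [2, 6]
λ(A) = 11/2

Enumerate directed cycles and compute their means (weight / length). Sample:
  cycle 0 → 0: weight = 7, length = 1, mean = 7/1 ≈ 7.000
  cycle 1 → 1: weight = 6, length = 1, mean = 6/1 ≈ 6.000
  cycle 0 → 1 → 0: weight = 11, length = 2, mean = 11/2 ≈ 5.500
  cycle 1 → 0 → 1: weight = 11, length = 2, mean = 11/2 ≈ 5.500
Minimum mean = 5.500, attained e.g. along the cycle 0 → 1 → 0 with weight 11 and length 2. So λ(A) = 11/2 = 11/2.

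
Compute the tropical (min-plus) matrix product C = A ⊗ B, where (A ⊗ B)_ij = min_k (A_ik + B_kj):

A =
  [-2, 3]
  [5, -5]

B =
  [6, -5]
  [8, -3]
A ⊗ B =
  [4, -7]
  [3, -8]

Apply the min-plus product entry-by-entry:
  C[0][0] = min over k of (A[0][0] + B[0][0] = -2 + 6 = 4, A[0][1] + B[1][0] = 3 + 8 = 11) = 4 (attained at k = 0)
  C[0][1] = min over k of (A[0][0] + B[0][1] = -2 + -5 = -7, A[0][1] + B[1][1] = 3 + -3 = 0) = -7 (attained at k = 0)
  C[1][0] = min over k of (A[1][0] + B[0][0] = 5 + 6 = 11, A[1][1] + B[1][0] = -5 + 8 = 3) = 3 (attained at k = 1)
  C[1][1] = min over k of (A[1][0] + B[0][1] = 5 + -5 = 0, A[1][1] + B[1][1] = -5 + -3 = -8) = -8 (attained at k = 1)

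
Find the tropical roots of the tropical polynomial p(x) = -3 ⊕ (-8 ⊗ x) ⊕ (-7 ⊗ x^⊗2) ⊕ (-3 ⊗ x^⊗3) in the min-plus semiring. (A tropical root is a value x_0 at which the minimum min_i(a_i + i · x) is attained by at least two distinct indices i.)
Roots: {-4, -1, 5}

Each tropical root is a break point of the lower envelope of the lines y = a_i + i · x (there are 4 lines, with slopes 0, 1, ..., 3). Only the lines that attain the minimum somewhere contribute to roots; other lines are dominated. Here the surviving (envelope) indices are i = 3, i = 2, i = 1, i = 0.
Intersections between consecutive envelope lines give the roots: for adjacent envelope indices i < j the intersection is x = (a_i − a_j) / (j − i). Reading off the sorted break points: {-4, -1, 5}.
Verification: at each break x_0, at least two indices attain the minimum of min_i(a_i + i · x_0).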